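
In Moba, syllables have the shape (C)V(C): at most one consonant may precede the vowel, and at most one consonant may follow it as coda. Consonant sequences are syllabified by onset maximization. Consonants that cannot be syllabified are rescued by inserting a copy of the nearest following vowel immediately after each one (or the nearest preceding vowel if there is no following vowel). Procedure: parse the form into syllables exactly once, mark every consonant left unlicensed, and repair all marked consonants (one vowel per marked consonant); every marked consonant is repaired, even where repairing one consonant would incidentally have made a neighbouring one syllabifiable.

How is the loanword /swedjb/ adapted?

The consonants /s/, /j/, /b/ cannot be parsed into a legal (C)V(C) syllable (at most one coda consonant is licensed; onsets are limited to one consonant).
Epenthesis after each stranded consonant: /s/ → /se/, /j/ → /je/, /b/ → /be/.

sewedjebe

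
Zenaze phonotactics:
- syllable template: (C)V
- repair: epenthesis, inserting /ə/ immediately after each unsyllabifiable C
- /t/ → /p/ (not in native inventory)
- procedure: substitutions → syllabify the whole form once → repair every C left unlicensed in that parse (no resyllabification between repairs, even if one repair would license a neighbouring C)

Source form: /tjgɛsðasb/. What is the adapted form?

pəjəgɛsəðasəbə

Substitution: /t/ → /p/, giving /pjgɛsðasb/.
The consonants /p/, /j/, /s/, /s/, /b/ cannot be parsed into a legal (C)V syllable (no codas are permitted; onsets are limited to one consonant).
Each unlicensed consonant becomes the onset of a new syllable: /p/ → /pə/, /j/ → /jə/, /s/ → /sə/, /s/ → /sə/, /b/ → /bə/.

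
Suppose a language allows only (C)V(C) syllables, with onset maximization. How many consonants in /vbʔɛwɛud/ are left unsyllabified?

2

Under (C)V(C), the unsyllabifiable consonants are /v/, /b/ (at most one coda consonant is licensed; onsets are limited to one consonant).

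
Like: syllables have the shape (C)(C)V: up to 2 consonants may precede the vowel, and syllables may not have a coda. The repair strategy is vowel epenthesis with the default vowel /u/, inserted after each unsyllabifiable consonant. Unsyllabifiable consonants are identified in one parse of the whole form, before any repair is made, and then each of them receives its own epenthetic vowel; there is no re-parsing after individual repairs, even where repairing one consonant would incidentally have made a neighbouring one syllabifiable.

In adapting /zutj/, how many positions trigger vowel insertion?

The unsyllabifiable consonants are /t/, /j/; each receives one epenthetic vowel.

2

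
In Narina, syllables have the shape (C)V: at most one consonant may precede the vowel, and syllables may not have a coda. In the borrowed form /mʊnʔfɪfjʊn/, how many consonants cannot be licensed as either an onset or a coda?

4

The consonants /n/, /ʔ/, /f/, /n/ cannot be parsed into a legal (C)V syllable (no codas are permitted; onsets are limited to one consonant).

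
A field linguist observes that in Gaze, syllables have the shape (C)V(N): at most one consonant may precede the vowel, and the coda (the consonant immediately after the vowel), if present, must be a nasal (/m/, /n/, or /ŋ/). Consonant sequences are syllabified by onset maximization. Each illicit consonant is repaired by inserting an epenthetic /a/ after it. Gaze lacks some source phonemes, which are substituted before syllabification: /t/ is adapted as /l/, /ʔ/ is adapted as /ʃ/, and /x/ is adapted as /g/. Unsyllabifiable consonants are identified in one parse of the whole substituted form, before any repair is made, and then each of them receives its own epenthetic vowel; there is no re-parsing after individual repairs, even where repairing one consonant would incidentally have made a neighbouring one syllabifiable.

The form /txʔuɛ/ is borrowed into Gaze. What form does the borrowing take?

lagaʃuɛ

Substitution: /t/ → /l/, /x/ → /g/, /ʔ/ → /ʃ/, giving /lgʃuɛ/.
The consonants /l/, /g/ cannot be parsed into a legal (C)V(N) syllable (only a nasal (/m/, /n/, or /ŋ/) is licensed in coda position; onsets are limited to one consonant).
Each unlicensed consonant becomes the onset of a new syllable: /l/ → /la/, /g/ → /ga/.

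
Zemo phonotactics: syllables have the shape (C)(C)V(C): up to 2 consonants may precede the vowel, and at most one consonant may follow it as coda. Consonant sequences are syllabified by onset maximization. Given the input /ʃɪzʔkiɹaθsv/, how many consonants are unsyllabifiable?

The consonants /s/, /v/ cannot be parsed into a legal (C)(C)V(C) syllable (at most one coda consonant is licensed; onsets may contain at most 2 consonants).

2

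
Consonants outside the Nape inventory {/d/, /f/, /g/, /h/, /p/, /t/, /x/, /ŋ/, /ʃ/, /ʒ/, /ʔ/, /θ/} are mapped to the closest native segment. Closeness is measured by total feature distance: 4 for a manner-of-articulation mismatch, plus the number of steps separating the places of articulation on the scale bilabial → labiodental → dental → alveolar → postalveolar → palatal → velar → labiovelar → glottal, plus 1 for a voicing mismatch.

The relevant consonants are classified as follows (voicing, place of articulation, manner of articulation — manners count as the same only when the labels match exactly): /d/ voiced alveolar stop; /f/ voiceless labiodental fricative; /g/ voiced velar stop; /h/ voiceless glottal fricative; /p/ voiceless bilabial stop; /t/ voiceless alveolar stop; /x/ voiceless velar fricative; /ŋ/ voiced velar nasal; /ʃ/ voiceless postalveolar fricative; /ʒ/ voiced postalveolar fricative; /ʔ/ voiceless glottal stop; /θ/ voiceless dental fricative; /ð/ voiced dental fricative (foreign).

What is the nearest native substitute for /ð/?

θ

/θ/ is closest: same manner (fricative), place distance 0 (dental→dental), voicing differs (+1); total 1. Next closest is /f/ at distance 2.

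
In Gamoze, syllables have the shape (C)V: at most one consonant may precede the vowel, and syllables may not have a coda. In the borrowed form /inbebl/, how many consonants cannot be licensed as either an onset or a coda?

Under (C)V, the unsyllabifiable consonants are /n/, /b/, /l/ (no codas are permitted; onsets are limited to one consonant).

3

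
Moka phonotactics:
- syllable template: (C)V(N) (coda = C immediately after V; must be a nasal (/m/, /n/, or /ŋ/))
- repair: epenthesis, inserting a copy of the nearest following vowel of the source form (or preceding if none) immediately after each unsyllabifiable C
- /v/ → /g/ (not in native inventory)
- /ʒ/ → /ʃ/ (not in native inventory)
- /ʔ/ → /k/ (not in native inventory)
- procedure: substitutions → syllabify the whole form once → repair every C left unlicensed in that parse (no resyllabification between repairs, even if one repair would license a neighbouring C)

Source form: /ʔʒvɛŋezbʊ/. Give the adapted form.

Substitution: /ʔ/ → /k/, /ʒ/ → /ʃ/, /v/ → /g/, giving /kʃgɛŋezbʊ/.
Under (C)V(N), the unsyllabifiable consonants are /k/, /ʃ/, /z/ (only a nasal (/m/, /n/, or /ŋ/) is licensed in coda position; onsets are limited to one consonant).
Each unlicensed consonant becomes the onset of a new syllable: /k/ → /kɛ/, /ʃ/ → /ʃɛ/, /z/ → /zʊ/.

kɛʃɛgɛŋezʊbʊ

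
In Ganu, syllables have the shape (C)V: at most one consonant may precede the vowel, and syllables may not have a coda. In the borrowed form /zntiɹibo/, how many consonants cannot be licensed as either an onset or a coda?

Syllabifying with onset maximization leaves /z/, /n/ stranded (no codas are permitted; onsets are limited to one consonant).

2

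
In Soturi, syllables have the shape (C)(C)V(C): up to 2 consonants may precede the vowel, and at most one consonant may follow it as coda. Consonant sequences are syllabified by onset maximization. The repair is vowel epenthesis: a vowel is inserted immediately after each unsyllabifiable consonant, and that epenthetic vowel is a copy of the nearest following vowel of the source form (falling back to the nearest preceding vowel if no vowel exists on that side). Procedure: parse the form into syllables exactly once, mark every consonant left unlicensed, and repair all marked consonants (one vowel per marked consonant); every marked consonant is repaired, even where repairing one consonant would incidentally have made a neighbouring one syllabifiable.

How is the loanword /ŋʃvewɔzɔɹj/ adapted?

ŋeʃvewɔzɔɹjɔ

Under (C)(C)V(C), the unsyllabifiable consonants are /ŋ/, /j/ (at most one coda consonant is licensed; onsets may contain at most 2 consonants).
Inserting the epenthetic vowel yields /ŋ/ → /ŋe/, /j/ → /jɔ/.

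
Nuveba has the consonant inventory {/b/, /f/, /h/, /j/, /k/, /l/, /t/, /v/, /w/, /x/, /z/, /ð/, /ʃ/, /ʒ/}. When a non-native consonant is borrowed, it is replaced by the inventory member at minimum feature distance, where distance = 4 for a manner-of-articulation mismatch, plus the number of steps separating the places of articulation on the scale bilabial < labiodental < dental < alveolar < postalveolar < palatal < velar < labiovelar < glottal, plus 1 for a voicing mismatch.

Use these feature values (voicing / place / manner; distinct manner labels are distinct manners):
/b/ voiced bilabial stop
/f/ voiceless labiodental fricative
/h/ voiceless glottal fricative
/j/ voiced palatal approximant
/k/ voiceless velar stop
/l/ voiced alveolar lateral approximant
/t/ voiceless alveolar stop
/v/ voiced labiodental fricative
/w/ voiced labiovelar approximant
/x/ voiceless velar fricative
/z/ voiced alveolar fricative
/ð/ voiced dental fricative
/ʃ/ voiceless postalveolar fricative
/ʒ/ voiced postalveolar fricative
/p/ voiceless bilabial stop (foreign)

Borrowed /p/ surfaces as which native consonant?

b

/b/ is closest: same manner (stop), place distance 0 (bilabial→bilabial), voicing differs (+1); total 1. Next closest is /t/ at distance 3.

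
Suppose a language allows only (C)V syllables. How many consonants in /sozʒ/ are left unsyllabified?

2

Syllabifying with onset maximization leaves /z/, /ʒ/ stranded (no codas are permitted; onsets are limited to one consonant).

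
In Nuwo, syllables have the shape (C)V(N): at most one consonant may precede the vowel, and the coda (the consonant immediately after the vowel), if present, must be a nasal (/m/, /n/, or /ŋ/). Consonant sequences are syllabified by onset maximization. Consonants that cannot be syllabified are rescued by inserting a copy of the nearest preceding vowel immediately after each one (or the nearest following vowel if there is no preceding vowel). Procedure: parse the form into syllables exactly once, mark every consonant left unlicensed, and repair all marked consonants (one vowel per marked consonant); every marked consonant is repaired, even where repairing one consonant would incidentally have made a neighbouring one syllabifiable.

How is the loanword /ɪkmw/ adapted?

The consonants /k/, /m/, /w/ cannot be parsed into a legal (C)V(N) syllable (only a nasal (/m/, /n/, or /ŋ/) is licensed in coda position; onsets are limited to one consonant).
Inserting the epenthetic vowel yields /k/ → /kɪ/, /m/ → /mɪ/, /w/ → /wɪ/.

ɪkɪmɪwɪ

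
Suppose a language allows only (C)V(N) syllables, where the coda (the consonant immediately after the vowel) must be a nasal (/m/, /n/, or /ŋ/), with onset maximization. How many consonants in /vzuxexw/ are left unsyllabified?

3

Under (C)V(N), the unsyllabifiable consonants are /v/, /x/, /w/ (only a nasal (/m/, /n/, or /ŋ/) is licensed in coda position; onsets are limited to one consonant).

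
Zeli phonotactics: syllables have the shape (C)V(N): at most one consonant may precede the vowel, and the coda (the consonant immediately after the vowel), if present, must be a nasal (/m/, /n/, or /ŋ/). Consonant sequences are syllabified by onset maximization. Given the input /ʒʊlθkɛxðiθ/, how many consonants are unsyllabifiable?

4

The consonants /l/, /θ/, /x/, /θ/ cannot be parsed into a legal (C)V(N) syllable (only a nasal (/m/, /n/, or /ŋ/) is licensed in coda position; onsets are limited to one consonant).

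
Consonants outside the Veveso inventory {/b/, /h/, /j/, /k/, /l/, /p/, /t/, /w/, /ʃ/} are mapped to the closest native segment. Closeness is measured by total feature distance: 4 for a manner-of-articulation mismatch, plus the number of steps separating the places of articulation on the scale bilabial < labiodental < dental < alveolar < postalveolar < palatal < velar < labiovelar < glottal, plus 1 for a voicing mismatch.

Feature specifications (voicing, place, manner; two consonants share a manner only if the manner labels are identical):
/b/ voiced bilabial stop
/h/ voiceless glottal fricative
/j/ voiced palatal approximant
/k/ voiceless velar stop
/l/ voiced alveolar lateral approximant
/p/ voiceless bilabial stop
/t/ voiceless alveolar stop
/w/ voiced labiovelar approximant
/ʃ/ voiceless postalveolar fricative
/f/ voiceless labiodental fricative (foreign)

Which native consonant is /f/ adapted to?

/ʃ/ is closest: same manner (fricative), place distance 3 (labiodental→postalveolar), same voicing; total 3. Next closest is /p/ at distance 5.

ʃ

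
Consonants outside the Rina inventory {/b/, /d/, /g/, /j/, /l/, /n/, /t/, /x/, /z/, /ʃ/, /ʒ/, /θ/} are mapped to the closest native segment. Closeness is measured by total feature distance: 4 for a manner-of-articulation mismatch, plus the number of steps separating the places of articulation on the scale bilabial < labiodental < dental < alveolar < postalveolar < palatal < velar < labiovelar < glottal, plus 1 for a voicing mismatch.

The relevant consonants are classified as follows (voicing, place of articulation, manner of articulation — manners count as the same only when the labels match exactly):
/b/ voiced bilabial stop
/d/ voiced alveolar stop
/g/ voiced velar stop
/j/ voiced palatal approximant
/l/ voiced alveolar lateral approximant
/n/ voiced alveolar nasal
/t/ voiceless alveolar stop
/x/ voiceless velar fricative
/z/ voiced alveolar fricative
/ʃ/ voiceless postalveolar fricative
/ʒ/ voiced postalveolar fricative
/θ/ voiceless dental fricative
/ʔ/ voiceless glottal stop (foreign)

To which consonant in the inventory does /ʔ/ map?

g

/g/ is closest: same manner (stop), place distance 2 (glottal→velar), voicing differs (+1); total 3. Next closest is /t/ at distance 5.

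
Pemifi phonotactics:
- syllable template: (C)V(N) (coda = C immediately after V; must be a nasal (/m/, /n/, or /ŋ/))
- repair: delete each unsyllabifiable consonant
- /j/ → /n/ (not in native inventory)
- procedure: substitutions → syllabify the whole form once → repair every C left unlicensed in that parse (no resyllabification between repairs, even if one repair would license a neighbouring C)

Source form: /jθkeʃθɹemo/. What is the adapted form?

Substitution: /j/ → /n/, giving /nθkeʃθɹemo/.
Under (C)V(N), the unsyllabifiable consonants are /n/, /θ/, /ʃ/, /θ/ (only a nasal (/m/, /n/, or /ŋ/) is licensed in coda position; onsets are limited to one consonant).
Deletion applies to /n/, /θ/, /ʃ/, /θ/.

keɹemo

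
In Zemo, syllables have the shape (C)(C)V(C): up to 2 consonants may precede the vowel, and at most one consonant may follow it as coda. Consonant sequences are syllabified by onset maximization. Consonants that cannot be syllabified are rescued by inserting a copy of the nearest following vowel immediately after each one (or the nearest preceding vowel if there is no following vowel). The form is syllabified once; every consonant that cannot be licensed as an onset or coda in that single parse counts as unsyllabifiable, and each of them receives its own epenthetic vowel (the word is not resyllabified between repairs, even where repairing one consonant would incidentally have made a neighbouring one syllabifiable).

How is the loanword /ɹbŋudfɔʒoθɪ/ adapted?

The consonants /ɹ/ cannot be parsed into a legal (C)(C)V(C) syllable (at most one coda consonant is licensed; onsets may contain at most 2 consonants).
Each unlicensed consonant becomes the onset of a new syllable: /ɹ/ → /ɹu/.

ɹubŋudfɔʒoθɪ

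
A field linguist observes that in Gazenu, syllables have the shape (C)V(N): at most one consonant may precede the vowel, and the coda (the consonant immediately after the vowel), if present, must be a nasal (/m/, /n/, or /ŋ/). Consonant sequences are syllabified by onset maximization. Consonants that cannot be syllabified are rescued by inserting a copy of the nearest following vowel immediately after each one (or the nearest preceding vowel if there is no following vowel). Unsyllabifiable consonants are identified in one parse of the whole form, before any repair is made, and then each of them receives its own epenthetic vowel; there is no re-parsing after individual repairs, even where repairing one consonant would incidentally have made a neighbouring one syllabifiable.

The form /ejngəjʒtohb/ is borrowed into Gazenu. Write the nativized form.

Under (C)V(N), the unsyllabifiable consonants are /j/, /n/, /j/, /ʒ/, /h/, /b/ (only a nasal (/m/, /n/, or /ŋ/) is licensed in coda position; onsets are limited to one consonant).
Each unlicensed consonant becomes the onset of a new syllable: /j/ → /jə/, /n/ → /nə/, /j/ → /jo/, /ʒ/ → /ʒo/, /h/ → /ho/, /b/ → /bo/.

ejənəgəjoʒotohobo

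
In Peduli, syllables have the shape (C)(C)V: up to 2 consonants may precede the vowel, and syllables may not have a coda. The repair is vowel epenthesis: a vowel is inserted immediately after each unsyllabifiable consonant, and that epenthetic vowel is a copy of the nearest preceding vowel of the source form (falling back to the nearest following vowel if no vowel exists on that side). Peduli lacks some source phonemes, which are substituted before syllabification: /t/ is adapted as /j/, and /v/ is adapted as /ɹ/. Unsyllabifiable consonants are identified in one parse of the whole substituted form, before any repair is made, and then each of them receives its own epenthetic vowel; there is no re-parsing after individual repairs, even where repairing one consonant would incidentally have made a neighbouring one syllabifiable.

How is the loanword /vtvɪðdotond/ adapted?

Substitution: /v/ → /ɹ/, /t/ → /j/, giving /ɹjɹɪðdojond/.
Syllabifying with onset maximization leaves /ɹ/, /n/, /d/ stranded (no codas are permitted; onsets may contain at most 2 consonants).
Epenthesis after each stranded consonant: /ɹ/ → /ɹɪ/, /n/ → /no/, /d/ → /do/.

ɹɪjɹɪðdojonodo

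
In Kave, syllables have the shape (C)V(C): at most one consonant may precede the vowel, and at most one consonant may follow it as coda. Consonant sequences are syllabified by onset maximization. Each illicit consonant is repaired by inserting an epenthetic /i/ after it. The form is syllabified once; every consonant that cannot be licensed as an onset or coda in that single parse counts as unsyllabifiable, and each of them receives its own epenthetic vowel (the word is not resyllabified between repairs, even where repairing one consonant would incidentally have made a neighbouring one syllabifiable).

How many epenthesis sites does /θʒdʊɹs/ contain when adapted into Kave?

The unsyllabifiable consonants are /θ/, /ʒ/, /s/; each receives one epenthetic vowel.

3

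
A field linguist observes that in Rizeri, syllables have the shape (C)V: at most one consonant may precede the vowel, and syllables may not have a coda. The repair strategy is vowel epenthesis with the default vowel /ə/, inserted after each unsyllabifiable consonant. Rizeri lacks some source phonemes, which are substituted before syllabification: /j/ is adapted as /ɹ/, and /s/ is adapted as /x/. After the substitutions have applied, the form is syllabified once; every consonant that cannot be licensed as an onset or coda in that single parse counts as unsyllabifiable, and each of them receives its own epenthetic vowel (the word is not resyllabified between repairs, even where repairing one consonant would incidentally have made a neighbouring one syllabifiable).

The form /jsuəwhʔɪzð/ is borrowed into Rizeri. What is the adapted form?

ɹəxuəwəhəʔɪzəðə

Substitution: /j/ → /ɹ/, /s/ → /x/, giving /ɹxuəwhʔɪzð/.
The consonants /ɹ/, /w/, /h/, /z/, /ð/ cannot be parsed into a legal (C)V syllable (no codas are permitted; onsets are limited to one consonant).
Each unlicensed consonant becomes the onset of a new syllable: /ɹ/ → /ɹə/, /w/ → /wə/, /h/ → /hə/, /z/ → /zə/, /ð/ → /ðə/.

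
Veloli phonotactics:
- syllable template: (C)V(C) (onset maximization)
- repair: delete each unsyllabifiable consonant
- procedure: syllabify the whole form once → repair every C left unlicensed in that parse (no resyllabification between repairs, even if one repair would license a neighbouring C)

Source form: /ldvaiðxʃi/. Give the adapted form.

vaiðʃi

The consonants /l/, /d/, /x/ cannot be parsed into a legal (C)V(C) syllable (at most one coda consonant is licensed; onsets are limited to one consonant).
Deletion applies to /l/, /d/, /x/.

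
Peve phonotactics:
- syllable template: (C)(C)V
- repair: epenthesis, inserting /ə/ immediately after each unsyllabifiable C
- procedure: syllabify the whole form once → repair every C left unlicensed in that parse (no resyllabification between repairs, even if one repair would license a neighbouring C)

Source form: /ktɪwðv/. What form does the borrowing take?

Syllabifying with onset maximization leaves /w/, /ð/, /v/ stranded (no codas are permitted; onsets may contain at most 2 consonants).
Inserting the epenthetic vowel yields /w/ → /wə/, /ð/ → /ðə/, /v/ → /və/.

ktɪwəðəvə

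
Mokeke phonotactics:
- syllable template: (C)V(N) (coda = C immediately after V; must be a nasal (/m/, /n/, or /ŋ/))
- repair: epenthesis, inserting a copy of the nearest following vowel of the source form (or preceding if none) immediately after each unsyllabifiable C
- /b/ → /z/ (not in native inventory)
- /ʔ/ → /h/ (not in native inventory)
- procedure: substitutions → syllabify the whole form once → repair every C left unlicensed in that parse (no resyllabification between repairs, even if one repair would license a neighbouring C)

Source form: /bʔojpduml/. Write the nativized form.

Substitution: /b/ → /z/, /ʔ/ → /h/, giving /zhojpduml/.
Under (C)V(N), the unsyllabifiable consonants are /z/, /j/, /p/, /l/ (only a nasal (/m/, /n/, or /ŋ/) is licensed in coda position; onsets are limited to one consonant).
Epenthesis after each stranded consonant: /z/ → /zo/, /j/ → /ju/, /p/ → /pu/, /l/ → /lu/.

zohojupudumlu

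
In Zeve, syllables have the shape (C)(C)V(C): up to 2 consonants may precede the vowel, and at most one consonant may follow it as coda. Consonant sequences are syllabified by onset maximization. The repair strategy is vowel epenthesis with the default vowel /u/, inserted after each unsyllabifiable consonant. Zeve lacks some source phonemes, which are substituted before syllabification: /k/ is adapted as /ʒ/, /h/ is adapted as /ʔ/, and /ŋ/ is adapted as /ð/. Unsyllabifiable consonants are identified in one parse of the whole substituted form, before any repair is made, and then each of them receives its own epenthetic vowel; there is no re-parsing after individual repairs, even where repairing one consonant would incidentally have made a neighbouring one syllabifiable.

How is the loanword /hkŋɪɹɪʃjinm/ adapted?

ʔuʒðɪɹɪʃjinmu

Substitution: /h/ → /ʔ/, /k/ → /ʒ/, /ŋ/ → /ð/, giving /ʔʒðɪɹɪʃjinm/.
Under (C)(C)V(C), the unsyllabifiable consonants are /ʔ/, /m/ (at most one coda consonant is licensed; onsets may contain at most 2 consonants).
Each unlicensed consonant becomes the onset of a new syllable: /ʔ/ → /ʔu/, /m/ → /mu/.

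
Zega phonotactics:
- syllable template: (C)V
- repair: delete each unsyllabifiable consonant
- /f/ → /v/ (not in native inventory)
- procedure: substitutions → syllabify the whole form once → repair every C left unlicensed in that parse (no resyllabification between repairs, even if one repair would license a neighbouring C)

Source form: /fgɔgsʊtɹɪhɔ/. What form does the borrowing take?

Substitution: /f/ → /v/, giving /vgɔgsʊtɹɪhɔ/.
Under (C)V, the unsyllabifiable consonants are /v/, /g/, /t/ (no codas are permitted; onsets are limited to one consonant).
Deleting the stranded consonants removes /v/, /g/, /t/.

gɔsʊɹɪhɔ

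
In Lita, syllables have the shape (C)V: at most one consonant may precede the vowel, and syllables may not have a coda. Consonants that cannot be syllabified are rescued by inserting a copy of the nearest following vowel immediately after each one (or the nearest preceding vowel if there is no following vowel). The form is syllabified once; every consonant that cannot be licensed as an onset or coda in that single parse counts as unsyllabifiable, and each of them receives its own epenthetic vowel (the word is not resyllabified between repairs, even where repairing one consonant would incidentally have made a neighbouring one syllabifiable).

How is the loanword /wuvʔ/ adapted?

The consonants /v/, /ʔ/ cannot be parsed into a legal (C)V syllable (no codas are permitted; onsets are limited to one consonant).
Each unlicensed consonant becomes the onset of a new syllable: /v/ → /vu/, /ʔ/ → /ʔu/.

wuvuʔu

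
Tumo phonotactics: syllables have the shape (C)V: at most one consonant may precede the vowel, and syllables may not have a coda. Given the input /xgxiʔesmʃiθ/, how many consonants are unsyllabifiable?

5

Syllabifying with onset maximization leaves /x/, /g/, /s/, /m/, /θ/ stranded (no codas are permitted; onsets are limited to one consonant).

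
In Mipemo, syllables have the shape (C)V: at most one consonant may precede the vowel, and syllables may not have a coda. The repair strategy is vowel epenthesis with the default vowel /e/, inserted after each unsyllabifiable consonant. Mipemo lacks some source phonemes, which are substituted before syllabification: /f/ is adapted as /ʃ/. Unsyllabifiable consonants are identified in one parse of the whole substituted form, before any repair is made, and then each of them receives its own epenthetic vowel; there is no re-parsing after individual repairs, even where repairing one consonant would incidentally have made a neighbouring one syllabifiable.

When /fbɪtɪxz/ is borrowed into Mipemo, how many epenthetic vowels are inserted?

3

After substitution the input is /ʃbɪtɪxz/.
The unsyllabifiable consonants are /ʃ/, /x/, /z/; each receives one epenthetic vowel.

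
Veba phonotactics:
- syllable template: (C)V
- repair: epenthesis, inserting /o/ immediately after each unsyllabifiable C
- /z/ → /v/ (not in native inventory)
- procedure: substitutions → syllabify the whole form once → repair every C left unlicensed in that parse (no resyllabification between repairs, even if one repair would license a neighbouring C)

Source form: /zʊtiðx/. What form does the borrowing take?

vʊtiðoxo

Substitution: /z/ → /v/, giving /vʊtiðx/.
Under (C)V, the unsyllabifiable consonants are /ð/, /x/ (no codas are permitted; onsets are limited to one consonant).
Inserting the epenthetic vowel yields /ð/ → /ðo/, /x/ → /xo/.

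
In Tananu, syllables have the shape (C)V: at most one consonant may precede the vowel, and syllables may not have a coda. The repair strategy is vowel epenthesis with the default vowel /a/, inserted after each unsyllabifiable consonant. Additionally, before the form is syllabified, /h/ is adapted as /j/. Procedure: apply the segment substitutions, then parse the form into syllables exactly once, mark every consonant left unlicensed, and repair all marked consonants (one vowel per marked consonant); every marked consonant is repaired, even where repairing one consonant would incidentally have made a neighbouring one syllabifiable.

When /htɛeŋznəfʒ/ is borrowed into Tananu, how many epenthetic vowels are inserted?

After substitution the input is /jtɛeŋznəfʒ/.
The unsyllabifiable consonants are /j/, /ŋ/, /z/, /f/, /ʒ/; each receives one epenthetic vowel.

5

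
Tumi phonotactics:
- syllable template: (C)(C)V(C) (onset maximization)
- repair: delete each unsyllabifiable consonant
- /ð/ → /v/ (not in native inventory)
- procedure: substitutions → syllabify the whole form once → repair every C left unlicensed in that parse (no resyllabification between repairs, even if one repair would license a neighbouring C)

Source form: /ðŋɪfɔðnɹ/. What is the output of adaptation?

Substitution: /ð/ → /v/, giving /vŋɪfɔvnɹ/.
Syllabifying with onset maximization leaves /n/, /ɹ/ stranded (at most one coda consonant is licensed; onsets may contain at most 2 consonants).
Deletion applies to /n/, /ɹ/.

vŋɪfɔv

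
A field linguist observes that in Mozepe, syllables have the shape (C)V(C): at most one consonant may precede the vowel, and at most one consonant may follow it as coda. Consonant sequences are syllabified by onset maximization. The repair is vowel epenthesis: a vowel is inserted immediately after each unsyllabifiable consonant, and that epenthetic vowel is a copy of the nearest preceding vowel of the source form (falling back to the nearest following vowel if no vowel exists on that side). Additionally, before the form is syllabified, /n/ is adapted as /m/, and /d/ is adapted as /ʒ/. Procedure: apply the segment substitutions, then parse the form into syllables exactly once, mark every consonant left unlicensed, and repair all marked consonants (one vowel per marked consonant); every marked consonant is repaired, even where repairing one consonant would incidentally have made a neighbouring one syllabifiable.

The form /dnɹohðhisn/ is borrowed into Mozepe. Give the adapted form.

ʒomoɹohðohismi

Substitution: /d/ → /ʒ/, /n/ → /m/, giving /ʒmɹohðhism/.
Syllabifying with onset maximization leaves /ʒ/, /m/, /ð/, /m/ stranded (at most one coda consonant is licensed; onsets are limited to one consonant).
Inserting the epenthetic vowel yields /ʒ/ → /ʒo/, /m/ → /mo/, /ð/ → /ðo/, /m/ → /mi/.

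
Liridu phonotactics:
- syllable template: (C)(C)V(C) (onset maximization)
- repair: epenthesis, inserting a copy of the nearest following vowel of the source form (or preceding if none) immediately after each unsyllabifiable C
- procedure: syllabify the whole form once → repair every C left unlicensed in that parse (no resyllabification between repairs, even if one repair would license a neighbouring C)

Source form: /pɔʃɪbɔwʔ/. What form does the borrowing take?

The consonants /ʔ/ cannot be parsed into a legal (C)(C)V(C) syllable (at most one coda consonant is licensed; onsets may contain at most 2 consonants).
Each unlicensed consonant becomes the onset of a new syllable: /ʔ/ → /ʔɔ/.

pɔʃɪbɔwʔɔ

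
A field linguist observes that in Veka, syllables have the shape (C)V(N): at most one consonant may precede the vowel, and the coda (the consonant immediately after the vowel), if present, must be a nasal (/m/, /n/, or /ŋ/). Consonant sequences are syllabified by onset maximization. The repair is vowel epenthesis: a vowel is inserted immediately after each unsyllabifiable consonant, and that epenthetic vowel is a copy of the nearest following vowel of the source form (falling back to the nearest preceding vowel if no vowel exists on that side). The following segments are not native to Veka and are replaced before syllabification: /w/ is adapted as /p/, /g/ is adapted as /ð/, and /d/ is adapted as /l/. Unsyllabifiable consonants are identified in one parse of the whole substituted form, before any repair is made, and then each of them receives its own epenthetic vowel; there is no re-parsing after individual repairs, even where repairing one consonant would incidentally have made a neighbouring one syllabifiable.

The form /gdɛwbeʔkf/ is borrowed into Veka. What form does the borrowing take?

ðɛlɛpebeʔekefe

Substitution: /g/ → /ð/, /d/ → /l/, /w/ → /p/, giving /ðlɛpbeʔkf/.
Syllabifying with onset maximization leaves /ð/, /p/, /ʔ/, /k/, /f/ stranded (only a nasal (/m/, /n/, or /ŋ/) is licensed in coda position; onsets are limited to one consonant).
Each unlicensed consonant becomes the onset of a new syllable: /ð/ → /ðɛ/, /p/ → /pe/, /ʔ/ → /ʔe/, /k/ → /ke/, /f/ → /fe/.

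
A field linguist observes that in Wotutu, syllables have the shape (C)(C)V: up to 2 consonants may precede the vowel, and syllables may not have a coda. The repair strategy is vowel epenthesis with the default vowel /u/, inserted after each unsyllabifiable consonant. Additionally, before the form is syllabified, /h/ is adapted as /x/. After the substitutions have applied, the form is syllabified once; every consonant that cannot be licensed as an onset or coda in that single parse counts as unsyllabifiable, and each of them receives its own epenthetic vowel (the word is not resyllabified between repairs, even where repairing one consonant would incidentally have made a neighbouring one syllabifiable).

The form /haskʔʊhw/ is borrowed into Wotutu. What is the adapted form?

xasukʔʊxuwu

Substitution: /h/ → /x/, giving /xaskʔʊxw/.
The consonants /s/, /x/, /w/ cannot be parsed into a legal (C)(C)V syllable (no codas are permitted; onsets may contain at most 2 consonants).
Inserting the epenthetic vowel yields /s/ → /su/, /x/ → /xu/, /w/ → /wu/.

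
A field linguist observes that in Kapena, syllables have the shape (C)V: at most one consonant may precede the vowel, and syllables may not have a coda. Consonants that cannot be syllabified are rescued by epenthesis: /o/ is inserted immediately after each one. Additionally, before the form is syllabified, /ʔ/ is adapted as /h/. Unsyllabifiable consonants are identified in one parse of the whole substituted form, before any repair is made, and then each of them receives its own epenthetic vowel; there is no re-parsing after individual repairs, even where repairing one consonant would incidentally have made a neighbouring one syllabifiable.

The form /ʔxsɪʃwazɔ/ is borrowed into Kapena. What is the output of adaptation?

hoxosɪʃowazɔ

Substitution: /ʔ/ → /h/, giving /hxsɪʃwazɔ/.
Syllabifying with onset maximization leaves /h/, /x/, /ʃ/ stranded (no codas are permitted; onsets are limited to one consonant).
Each unlicensed consonant becomes the onset of a new syllable: /h/ → /ho/, /x/ → /xo/, /ʃ/ → /ʃo/.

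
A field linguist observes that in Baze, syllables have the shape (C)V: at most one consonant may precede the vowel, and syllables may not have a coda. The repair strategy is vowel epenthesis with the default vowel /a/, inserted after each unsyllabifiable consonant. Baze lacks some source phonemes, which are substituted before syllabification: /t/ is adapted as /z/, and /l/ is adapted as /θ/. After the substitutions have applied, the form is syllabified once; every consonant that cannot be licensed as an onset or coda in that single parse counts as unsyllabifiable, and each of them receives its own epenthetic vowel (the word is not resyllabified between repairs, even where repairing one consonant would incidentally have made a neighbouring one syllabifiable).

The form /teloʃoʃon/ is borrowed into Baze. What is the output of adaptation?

zeθoʃoʃona

Substitution: /t/ → /z/, /l/ → /θ/, giving /zeθoʃoʃon/.
The consonants /n/ cannot be parsed into a legal (C)V syllable (no codas are permitted; onsets are limited to one consonant).
Epenthesis after each stranded consonant: /n/ → /na/.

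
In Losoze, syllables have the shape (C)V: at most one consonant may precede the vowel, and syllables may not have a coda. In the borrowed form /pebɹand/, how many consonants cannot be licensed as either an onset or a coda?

Syllabifying with onset maximization leaves /b/, /n/, /d/ stranded (no codas are permitted; onsets are limited to one consonant).

3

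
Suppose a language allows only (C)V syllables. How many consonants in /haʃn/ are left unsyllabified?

2

The consonants /ʃ/, /n/ cannot be parsed into a legal (C)V syllable (no codas are permitted; onsets are limited to one consonant).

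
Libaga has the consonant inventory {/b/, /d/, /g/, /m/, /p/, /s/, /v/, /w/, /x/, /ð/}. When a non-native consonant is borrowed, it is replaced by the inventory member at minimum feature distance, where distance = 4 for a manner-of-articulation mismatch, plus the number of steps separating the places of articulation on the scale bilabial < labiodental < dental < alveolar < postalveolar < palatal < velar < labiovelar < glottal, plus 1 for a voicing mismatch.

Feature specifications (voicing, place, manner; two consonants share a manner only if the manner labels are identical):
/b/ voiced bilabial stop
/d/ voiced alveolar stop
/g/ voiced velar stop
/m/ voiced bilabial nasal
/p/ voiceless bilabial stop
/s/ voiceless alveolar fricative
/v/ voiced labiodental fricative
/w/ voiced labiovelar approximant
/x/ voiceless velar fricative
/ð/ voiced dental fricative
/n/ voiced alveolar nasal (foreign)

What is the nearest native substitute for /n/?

m

/m/ is closest: same manner (nasal), place distance 3 (alveolar→bilabial), same voicing; total 3. Next closest is /d/ at distance 4.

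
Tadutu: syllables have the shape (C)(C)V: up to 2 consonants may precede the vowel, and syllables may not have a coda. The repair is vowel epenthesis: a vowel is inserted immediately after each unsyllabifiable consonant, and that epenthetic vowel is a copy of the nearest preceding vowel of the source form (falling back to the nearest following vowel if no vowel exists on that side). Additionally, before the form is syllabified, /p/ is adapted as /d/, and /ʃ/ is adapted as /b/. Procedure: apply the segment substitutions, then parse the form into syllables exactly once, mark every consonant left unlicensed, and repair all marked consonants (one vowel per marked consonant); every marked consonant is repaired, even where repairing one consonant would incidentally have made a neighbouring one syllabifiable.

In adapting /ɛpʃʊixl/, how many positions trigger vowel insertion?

2

After substitution the input is /ɛdbʊixl/.
The unsyllabifiable consonants are /x/, /l/; each receives one epenthetic vowel.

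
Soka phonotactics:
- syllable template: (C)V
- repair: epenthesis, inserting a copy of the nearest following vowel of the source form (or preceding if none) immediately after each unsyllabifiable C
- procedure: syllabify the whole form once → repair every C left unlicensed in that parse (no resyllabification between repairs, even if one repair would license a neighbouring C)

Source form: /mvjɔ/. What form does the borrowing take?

mɔvɔjɔ

Under (C)V, the unsyllabifiable consonants are /m/, /v/ (no codas are permitted; onsets are limited to one consonant).
Epenthesis after each stranded consonant: /m/ → /mɔ/, /v/ → /vɔ/.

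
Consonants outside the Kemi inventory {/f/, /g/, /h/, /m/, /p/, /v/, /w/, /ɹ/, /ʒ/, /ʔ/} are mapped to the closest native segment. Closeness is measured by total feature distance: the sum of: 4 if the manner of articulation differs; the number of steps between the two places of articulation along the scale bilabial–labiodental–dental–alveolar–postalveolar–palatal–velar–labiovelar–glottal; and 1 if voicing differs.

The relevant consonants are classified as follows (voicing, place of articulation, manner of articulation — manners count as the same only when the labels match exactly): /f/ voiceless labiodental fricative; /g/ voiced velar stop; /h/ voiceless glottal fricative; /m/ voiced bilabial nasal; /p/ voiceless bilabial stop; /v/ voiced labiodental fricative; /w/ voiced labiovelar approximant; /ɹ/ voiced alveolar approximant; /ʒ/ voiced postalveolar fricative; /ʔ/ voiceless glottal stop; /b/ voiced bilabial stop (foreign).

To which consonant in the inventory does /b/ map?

/p/ is closest: same manner (stop), place distance 0 (bilabial→bilabial), voicing differs (+1); total 1. Next closest is /m/ at distance 4.

p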